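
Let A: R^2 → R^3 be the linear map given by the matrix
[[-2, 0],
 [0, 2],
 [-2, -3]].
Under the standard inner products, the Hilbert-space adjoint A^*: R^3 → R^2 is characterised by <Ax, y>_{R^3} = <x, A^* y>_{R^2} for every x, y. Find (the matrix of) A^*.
A^* = A^T =
[[-2, 0, -2],
 [0, 2, -3]]

For real matrices with standard dot products, the defining identity <Ax, y> = <x, A^* y> gives (Ax)^T y = x^T (A^*) y, i.e. x^T A^T y = x^T (A^*) y. Since this holds for all x, y, we must have A^* = A^T. Therefore
A^* =
[[-2, 0, -2],
 [0, 2, -3]].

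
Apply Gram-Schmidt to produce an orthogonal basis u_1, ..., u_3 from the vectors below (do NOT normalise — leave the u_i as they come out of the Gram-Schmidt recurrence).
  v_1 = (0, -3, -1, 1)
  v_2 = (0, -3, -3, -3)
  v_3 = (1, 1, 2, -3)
Orthogonal basis:
  u_1 = (0, -3, -1, 1)
  u_2 = (0, -6/11, -24/11, -42/11)
  u_3 = (1, -1, 2, -1)

Apply the Gram-Schmidt recurrence
  u_1 = v_1
  u_i = v_i − Σ_{j<i} ((v_i · u_j) / (u_j · u_j)) · u_j.

Step by step this gives:
  u_1 = (0, -3, -1, 1)
  u_2 = (0, -6/11, -24/11, -42/11)
  u_3 = (1, -1, 2, -1)

Orthogonality check:
  u_2 · u_1 = 0 (should be 0)
  u_3 · u_1 = 0 (should be 0)
  u_3 · u_2 = 0 (should be 0)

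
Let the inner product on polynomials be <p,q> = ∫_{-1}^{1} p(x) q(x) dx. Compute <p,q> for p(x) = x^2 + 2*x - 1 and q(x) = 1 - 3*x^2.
<p,q> = -8/15

Expand the product: p(x)·q(x) = -3*x^4 - 6*x^3 + 4*x^2 + 2*x - 1.
∫_{-1}^{1} of each monomial x^k gives [2/(k+1) if k even, 0 if k odd]. Integrating term-by-term (or equivalently evaluating the antiderivative F(x) = -3*x^5/5 - 3*x^4/2 + 4*x^3/3 + x^2 - x at the endpoints):
  F(1) − F(−1) = -23/30 − (-7/30) = -8/15.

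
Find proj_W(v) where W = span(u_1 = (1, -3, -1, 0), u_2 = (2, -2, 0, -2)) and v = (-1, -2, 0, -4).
proj_W(v) = (30/17, -20/17, 5/17, -35/17)

Set up U = [u_1 | ... | u_2] ∈ R^(4×2). The projector onto W = col(U) is P = U (U^T U)^(-1) U^T.
Compute U^T U =
  [11, 8]
  [8, 12],
and U^T v = (5, 10).
Solve U^T U · c = U^T v for the coefficients: c = (-5/17, 35/34). The projection is proj_W(v) = U c.
Check: (v - proj_W(v)) · u_1 = 0  (should be 0).
Check: (v - proj_W(v)) · u_2 = 0  (should be 0).
Result: proj_W(v) = (30/17, -20/17, 5/17, -35/17).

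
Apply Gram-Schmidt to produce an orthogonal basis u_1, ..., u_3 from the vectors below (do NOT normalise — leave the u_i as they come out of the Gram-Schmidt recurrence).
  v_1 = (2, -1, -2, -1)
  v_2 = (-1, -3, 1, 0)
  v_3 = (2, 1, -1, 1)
Orthogonal basis:
  u_1 = (2, -1, -2, -1)
  u_2 = (-4/5, -31/10, 4/5, -1/10)
  u_3 = (86/109, -21/109, 23/109, 147/109)

Apply the Gram-Schmidt recurrence
  u_1 = v_1
  u_i = v_i − Σ_{j<i} ((v_i · u_j) / (u_j · u_j)) · u_j.

Step by step this gives:
  u_1 = (2, -1, -2, -1)
  u_2 = (-4/5, -31/10, 4/5, -1/10)
  u_3 = (86/109, -21/109, 23/109, 147/109)

Orthogonality check:
  u_2 · u_1 = 0 (should be 0)
  u_3 · u_1 = 0 (should be 0)
  u_3 · u_2 = 0 (should be 0)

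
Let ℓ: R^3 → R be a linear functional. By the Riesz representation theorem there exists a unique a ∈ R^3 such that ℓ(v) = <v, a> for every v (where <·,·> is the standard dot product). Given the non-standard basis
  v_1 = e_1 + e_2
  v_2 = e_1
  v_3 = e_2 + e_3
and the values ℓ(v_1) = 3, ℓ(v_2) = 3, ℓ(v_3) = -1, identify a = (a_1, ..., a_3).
a = (3, 0, -1)

Write a = (a_1, ..., a_3) in the standard basis. For each basis vector v_i, ℓ(v_i) = <v_i, a> is a linear equation in the a_j's. Collect the n equations into a matrix system V a = ℓ, where row i of V is v_i (expressed in the standard basis). Since V is invertible (lower-triangular with 1s on the diagonal, up to permutation), solve by back-substitution:
  V =
[[1, 1, 0],
 [1, 0, 0],
 [0, 1, 1]]
  V a = (3, 3, -1)
Solving gives a = (3, 0, -1).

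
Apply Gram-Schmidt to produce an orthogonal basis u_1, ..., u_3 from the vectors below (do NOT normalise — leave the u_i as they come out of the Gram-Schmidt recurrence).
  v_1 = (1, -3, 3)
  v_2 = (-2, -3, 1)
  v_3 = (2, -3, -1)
Orthogonal basis:
  u_1 = (1, -3, 3)
  u_2 = (-48/19, -27/19, -11/19)
  u_3 = (126/83, -147/83, -189/83)

Apply the Gram-Schmidt recurrence
  u_1 = v_1
  u_i = v_i − Σ_{j<i} ((v_i · u_j) / (u_j · u_j)) · u_j.

Step by step this gives:
  u_1 = (1, -3, 3)
  u_2 = (-48/19, -27/19, -11/19)
  u_3 = (126/83, -147/83, -189/83)

Orthogonality check:
  u_2 · u_1 = 0 (should be 0)
  u_3 · u_1 = 0 (should be 0)
  u_3 · u_2 = 0 (should be 0)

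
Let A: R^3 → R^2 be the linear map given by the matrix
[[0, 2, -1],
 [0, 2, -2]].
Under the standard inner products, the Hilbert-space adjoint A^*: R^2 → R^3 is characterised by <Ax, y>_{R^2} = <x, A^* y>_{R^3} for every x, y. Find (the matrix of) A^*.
A^* = A^T =
[[0, 0],
 [2, 2],
 [-1, -2]]

For real matrices with standard dot products, the defining identity <Ax, y> = <x, A^* y> gives (Ax)^T y = x^T (A^*) y, i.e. x^T A^T y = x^T (A^*) y. Since this holds for all x, y, we must have A^* = A^T. Therefore
A^* =
[[0, 0],
 [2, 2],
 [-1, -2]].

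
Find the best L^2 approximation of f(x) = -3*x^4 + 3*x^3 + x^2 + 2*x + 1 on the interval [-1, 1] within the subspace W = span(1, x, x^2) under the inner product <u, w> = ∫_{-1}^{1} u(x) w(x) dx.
g(x) = -11*x^2/7 + 19*x/5 + 44/35

The best approximation g ∈ W is the orthogonal projection of f onto W. Writing g = a_0 + a_1 x + a_2 x^2, the coefficients solve the normal equations G · a = b where
  G_{ij} = <φ_i, φ_j> and b_i = <f, φ_i>, with φ_0 = 1, φ_1 = x, φ_2 = x^2.
G =
  [2, 0, 2/3]
  [0, 2/3, 0]
  [2/3, 0, 2/5],
b = (22/15, 38/15, 22/105).
Solving gives a_0 = 44/35, a_1 = 19/5, a_2 = -11/7, so
  g(x) = -11*x^2/7 + 19*x/5 + 44/35.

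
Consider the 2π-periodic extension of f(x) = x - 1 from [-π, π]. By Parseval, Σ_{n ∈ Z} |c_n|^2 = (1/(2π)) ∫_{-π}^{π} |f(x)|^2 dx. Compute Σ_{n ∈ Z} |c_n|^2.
Σ |c_n|^2 = π^2/3 + 1

Expand and integrate term by term over [-π, π]:
  ∫ (x)^2 dx = 1·(2π^3/3); ∫ 2·1·(-1)·x dx = 0 (odd integrand); ∫ (-1)^2 dx = 1·2π.
So (1/(2π)) ∫_{-π}^{π} (x - 1)^2 dx = 1π^2/3 + 1 = π^2/3 + 1.
Parseval ⇒ Σ |c_n|^2 = π^2/3 + 1.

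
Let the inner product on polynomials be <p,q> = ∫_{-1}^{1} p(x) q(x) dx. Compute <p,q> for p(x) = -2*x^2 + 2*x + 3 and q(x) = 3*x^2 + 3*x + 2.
<p,q> = 254/15

Expand the product: p(x)·q(x) = -6*x^4 + 11*x^2 + 13*x + 6.
∫_{-1}^{1} of each monomial x^k gives [2/(k+1) if k even, 0 if k odd]. Integrating term-by-term (or equivalently evaluating the antiderivative F(x) = -6*x^5/5 + 11*x^3/3 + 13*x^2/2 + 6*x at the endpoints):
  F(1) − F(−1) = 449/30 − (-59/30) = 254/15.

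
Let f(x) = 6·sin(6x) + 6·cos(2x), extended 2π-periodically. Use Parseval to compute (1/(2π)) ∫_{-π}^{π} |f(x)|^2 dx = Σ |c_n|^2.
Σ |c_n|^2 = 36

Expand |f|^2 and use orthogonality of {sin(nx), cos(mx)} on [-π, π]:
  ∫_{-π}^{π} sin(nx)^2 dx = π, ∫ cos(mx)^2 dx = π, and cross terms integrate to 0.
So ∫_{-π}^{π} f(x)^2 dx = 6^2 · π + 6^2 · π = (36 + 36)π.
Divide by 2π: (36 + 36)/2 = 36.
By Parseval, this equals Σ |c_n|^2.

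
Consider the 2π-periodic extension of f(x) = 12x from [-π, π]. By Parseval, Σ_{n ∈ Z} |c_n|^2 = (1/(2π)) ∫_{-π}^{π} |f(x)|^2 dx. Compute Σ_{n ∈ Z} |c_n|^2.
Σ |c_n|^2 = 48π^2

Expand and integrate term by term over [-π, π]:
  ∫ (12x)^2 dx = 144·(2π^3/3); ∫ 2·12·(0)·x dx = 0 (odd integrand); ∫ 0^2 dx = 0·2π.
So (1/(2π)) ∫_{-π}^{π} (12x)^2 dx = 144π^2/3 + 0 = 48π^2.
Parseval ⇒ Σ |c_n|^2 = 48π^2.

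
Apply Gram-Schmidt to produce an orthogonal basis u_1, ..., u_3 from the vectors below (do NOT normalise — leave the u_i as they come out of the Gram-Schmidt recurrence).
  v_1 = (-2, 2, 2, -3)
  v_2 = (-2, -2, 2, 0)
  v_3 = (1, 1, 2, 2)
Orthogonal basis:
  u_1 = (-2, 2, 2, -3)
  u_2 = (-34/21, -50/21, 34/21, 4/7)
  u_3 = (51/59, 75/59, 126/59, 100/59)

Apply the Gram-Schmidt recurrence
  u_1 = v_1
  u_i = v_i − Σ_{j<i} ((v_i · u_j) / (u_j · u_j)) · u_j.

Step by step this gives:
  u_1 = (-2, 2, 2, -3)
  u_2 = (-34/21, -50/21, 34/21, 4/7)
  u_3 = (51/59, 75/59, 126/59, 100/59)

Orthogonality check:
  u_2 · u_1 = 0 (should be 0)
  u_3 · u_1 = 0 (should be 0)
  u_3 · u_2 = 0 (should be 0)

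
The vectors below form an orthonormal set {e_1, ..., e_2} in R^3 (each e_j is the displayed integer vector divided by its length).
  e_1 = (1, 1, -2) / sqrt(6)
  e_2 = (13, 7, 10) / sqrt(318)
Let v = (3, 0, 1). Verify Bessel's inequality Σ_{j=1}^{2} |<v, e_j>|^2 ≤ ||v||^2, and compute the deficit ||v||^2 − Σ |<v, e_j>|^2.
Σ |<v, e_j>|^2 = 409/53; ||v||^2 = 10; deficit = 121/53

Write each e_j = u_j / sqrt(<u_j, u_j>) where u_j is the displayed integer vector. Then <v, e_j> = <v, u_j> / sqrt(<u_j, u_j>), so |<v, e_j>|^2 = <v, u_j>^2 / <u_j, u_j>.
Coefficients: <v, e_1> = 1/sqrt(6), <v, e_2> = 49/sqrt(318).
Square and sum: Σ |<v, e_j>|^2 = 409/53.
Compute ||v||^2 = v·v = 10.
Deficit = 10 − 409/53 = 121/53 ≥ 0, confirming Bessel's inequality. (The deficit equals ||v − Σ <v,e_j> e_j||^2, the squared distance from v to span{e_j}.)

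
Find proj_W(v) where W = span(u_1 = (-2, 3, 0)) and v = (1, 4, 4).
proj_W(v) = (-20/13, 30/13, 0)

Set up U = [u_1 | ... | u_1] ∈ R^(3×1). The projector onto W = col(U) is P = U (U^T U)^(-1) U^T.
Compute U^T U =
  [13],
and U^T v = (10).
Solve U^T U · c = U^T v for the coefficients: c = (10/13). The projection is proj_W(v) = U c.
Check: (v - proj_W(v)) · u_1 = 0  (should be 0).
Result: proj_W(v) = (-20/13, 30/13, 0).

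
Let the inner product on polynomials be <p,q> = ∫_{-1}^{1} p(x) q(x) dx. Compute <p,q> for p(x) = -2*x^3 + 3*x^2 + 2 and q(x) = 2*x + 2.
<p,q> = 52/5

Expand the product: p(x)·q(x) = -4*x^4 + 2*x^3 + 6*x^2 + 4*x + 4.
∫_{-1}^{1} of each monomial x^k gives [2/(k+1) if k even, 0 if k odd]. Integrating term-by-term (or equivalently evaluating the antiderivative F(x) = -4*x^5/5 + x^4/2 + 2*x^3 + 2*x^2 + 4*x at the endpoints):
  F(1) − F(−1) = 77/10 − (-27/10) = 52/5.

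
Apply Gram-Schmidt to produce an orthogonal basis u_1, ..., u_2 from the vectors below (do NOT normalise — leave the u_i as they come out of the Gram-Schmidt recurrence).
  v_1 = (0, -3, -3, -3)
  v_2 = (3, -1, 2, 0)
Orthogonal basis:
  u_1 = (0, -3, -3, -3)
  u_2 = (3, -4/3, 5/3, -1/3)

Apply the Gram-Schmidt recurrence
  u_1 = v_1
  u_i = v_i − Σ_{j<i} ((v_i · u_j) / (u_j · u_j)) · u_j.

Step by step this gives:
  u_1 = (0, -3, -3, -3)
  u_2 = (3, -4/3, 5/3, -1/3)

Orthogonality check:
  u_2 · u_1 = 0 (should be 0)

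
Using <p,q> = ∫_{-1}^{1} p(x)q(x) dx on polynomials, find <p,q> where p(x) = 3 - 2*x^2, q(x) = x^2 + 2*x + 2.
<p,q> = 158/15

Expand the product: p(x)·q(x) = -2*x^4 - 4*x^3 - x^2 + 6*x + 6.
∫_{-1}^{1} of each monomial x^k gives [2/(k+1) if k even, 0 if k odd]. Integrating term-by-term (or equivalently evaluating the antiderivative F(x) = -2*x^5/5 - x^4 - x^3/3 + 3*x^2 + 6*x at the endpoints):
  F(1) − F(−1) = 109/15 − (-49/15) = 158/15.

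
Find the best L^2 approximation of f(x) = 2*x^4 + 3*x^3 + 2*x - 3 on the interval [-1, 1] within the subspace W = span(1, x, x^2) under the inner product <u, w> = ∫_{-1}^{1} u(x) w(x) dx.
g(x) = 12*x^2/7 + 19*x/5 - 111/35

The best approximation g ∈ W is the orthogonal projection of f onto W. Writing g = a_0 + a_1 x + a_2 x^2, the coefficients solve the normal equations G · a = b where
  G_{ij} = <φ_i, φ_j> and b_i = <f, φ_i>, with φ_0 = 1, φ_1 = x, φ_2 = x^2.
G =
  [2, 0, 2/3]
  [0, 2/3, 0]
  [2/3, 0, 2/5],
b = (-26/5, 38/15, -10/7).
Solving gives a_0 = -111/35, a_1 = 19/5, a_2 = 12/7, so
  g(x) = 12*x^2/7 + 19*x/5 - 111/35.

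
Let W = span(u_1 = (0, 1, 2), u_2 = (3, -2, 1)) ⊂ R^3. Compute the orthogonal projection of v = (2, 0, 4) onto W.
proj_W(v) = (15/7, 6/35, 137/35)

Set up U = [u_1 | ... | u_2] ∈ R^(3×2). The projector onto W = col(U) is P = U (U^T U)^(-1) U^T.
Compute U^T U =
  [5, 0]
  [0, 14],
and U^T v = (8, 10).
Solve U^T U · c = U^T v for the coefficients: c = (8/5, 5/7). The projection is proj_W(v) = U c.
Check: (v - proj_W(v)) · u_1 = 0  (should be 0).
Check: (v - proj_W(v)) · u_2 = 0  (should be 0).
Result: proj_W(v) = (15/7, 6/35, 137/35).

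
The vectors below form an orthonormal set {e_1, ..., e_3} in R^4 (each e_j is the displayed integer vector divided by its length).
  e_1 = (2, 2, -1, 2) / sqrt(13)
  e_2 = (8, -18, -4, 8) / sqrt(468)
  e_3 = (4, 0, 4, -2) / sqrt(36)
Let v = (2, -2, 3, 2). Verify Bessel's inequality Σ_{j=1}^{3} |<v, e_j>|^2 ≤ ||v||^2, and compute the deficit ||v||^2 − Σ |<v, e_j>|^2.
Σ |<v, e_j>|^2 = 125/9; ||v||^2 = 21; deficit = 64/9

Write each e_j = u_j / sqrt(<u_j, u_j>) where u_j is the displayed integer vector. Then <v, e_j> = <v, u_j> / sqrt(<u_j, u_j>), so |<v, e_j>|^2 = <v, u_j>^2 / <u_j, u_j>.
Coefficients: <v, e_1> = 1/sqrt(13), <v, e_2> = 56/sqrt(468), <v, e_3> = 16/sqrt(36).
Square and sum: Σ |<v, e_j>|^2 = 125/9.
Compute ||v||^2 = v·v = 21.
Deficit = 21 − 125/9 = 64/9 ≥ 0, confirming Bessel's inequality. (The deficit equals ||v − Σ <v,e_j> e_j||^2, the squared distance from v to span{e_j}.)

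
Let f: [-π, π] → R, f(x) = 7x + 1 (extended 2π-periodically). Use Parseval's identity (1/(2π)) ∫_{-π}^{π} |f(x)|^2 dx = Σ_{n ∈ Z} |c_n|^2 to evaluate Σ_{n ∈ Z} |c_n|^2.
Σ |c_n|^2 = 49π^2/3 + 1

Expand and integrate term by term over [-π, π]:
  ∫ (7x)^2 dx = 49·(2π^3/3); ∫ 2·7·(1)·x dx = 0 (odd integrand); ∫ 1^2 dx = 1·2π.
So (1/(2π)) ∫_{-π}^{π} (7x + 1)^2 dx = 49π^2/3 + 1 = 49π^2/3 + 1.
Parseval ⇒ Σ |c_n|^2 = 49π^2/3 + 1.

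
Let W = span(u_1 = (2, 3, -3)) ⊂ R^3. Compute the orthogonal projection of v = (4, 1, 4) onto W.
proj_W(v) = (-1/11, -3/22, 3/22)

Set up U = [u_1 | ... | u_1] ∈ R^(3×1). The projector onto W = col(U) is P = U (U^T U)^(-1) U^T.
Compute U^T U =
  [22],
and U^T v = (-1).
Solve U^T U · c = U^T v for the coefficients: c = (-1/22). The projection is proj_W(v) = U c.
Check: (v - proj_W(v)) · u_1 = 0  (should be 0).
Result: proj_W(v) = (-1/11, -3/22, 3/22).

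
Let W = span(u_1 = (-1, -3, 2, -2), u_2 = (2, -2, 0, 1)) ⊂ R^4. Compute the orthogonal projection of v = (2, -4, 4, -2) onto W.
proj_W(v) = (47/79, -403/79, 178/79, -110/79)

Set up U = [u_1 | ... | u_2] ∈ R^(4×2). The projector onto W = col(U) is P = U (U^T U)^(-1) U^T.
Compute U^T U =
  [18, 2]
  [2, 9],
and U^T v = (22, 10).
Solve U^T U · c = U^T v for the coefficients: c = (89/79, 68/79). The projection is proj_W(v) = U c.
Check: (v - proj_W(v)) · u_1 = 0  (should be 0).
Check: (v - proj_W(v)) · u_2 = 0  (should be 0).
Result: proj_W(v) = (47/79, -403/79, 178/79, -110/79).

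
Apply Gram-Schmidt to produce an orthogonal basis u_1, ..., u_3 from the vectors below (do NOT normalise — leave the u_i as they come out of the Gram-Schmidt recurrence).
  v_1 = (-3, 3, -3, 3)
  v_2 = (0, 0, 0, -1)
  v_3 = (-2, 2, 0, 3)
Orthogonal basis:
  u_1 = (-3, 3, -3, 3)
  u_2 = (-1/4, 1/4, -1/4, -3/4)
  u_3 = (-2/3, 2/3, 4/3, 0)

Apply the Gram-Schmidt recurrence
  u_1 = v_1
  u_i = v_i − Σ_{j<i} ((v_i · u_j) / (u_j · u_j)) · u_j.

Step by step this gives:
  u_1 = (-3, 3, -3, 3)
  u_2 = (-1/4, 1/4, -1/4, -3/4)
  u_3 = (-2/3, 2/3, 4/3, 0)

Orthogonality check:
  u_2 · u_1 = 0 (should be 0)
  u_3 · u_1 = 0 (should be 0)
  u_3 · u_2 = 0 (should be 0)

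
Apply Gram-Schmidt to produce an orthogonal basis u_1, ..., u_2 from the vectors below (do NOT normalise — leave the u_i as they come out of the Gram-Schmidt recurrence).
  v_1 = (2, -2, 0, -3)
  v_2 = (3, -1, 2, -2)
Orthogonal basis:
  u_1 = (2, -2, 0, -3)
  u_2 = (23/17, 11/17, 2, 8/17)

Apply the Gram-Schmidt recurrence
  u_1 = v_1
  u_i = v_i − Σ_{j<i} ((v_i · u_j) / (u_j · u_j)) · u_j.

Step by step this gives:
  u_1 = (2, -2, 0, -3)
  u_2 = (23/17, 11/17, 2, 8/17)

Orthogonality check:
  u_2 · u_1 = 0 (should be 0)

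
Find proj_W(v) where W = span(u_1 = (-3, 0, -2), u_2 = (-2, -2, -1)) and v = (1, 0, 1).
proj_W(v) = (61/53, -2/53, 41/53)

Set up U = [u_1 | ... | u_2] ∈ R^(3×2). The projector onto W = col(U) is P = U (U^T U)^(-1) U^T.
Compute U^T U =
  [13, 8]
  [8, 9],
and U^T v = (-5, -3).
Solve U^T U · c = U^T v for the coefficients: c = (-21/53, 1/53). The projection is proj_W(v) = U c.
Check: (v - proj_W(v)) · u_1 = 0  (should be 0).
Check: (v - proj_W(v)) · u_2 = 0  (should be 0).
Result: proj_W(v) = (61/53, -2/53, 41/53).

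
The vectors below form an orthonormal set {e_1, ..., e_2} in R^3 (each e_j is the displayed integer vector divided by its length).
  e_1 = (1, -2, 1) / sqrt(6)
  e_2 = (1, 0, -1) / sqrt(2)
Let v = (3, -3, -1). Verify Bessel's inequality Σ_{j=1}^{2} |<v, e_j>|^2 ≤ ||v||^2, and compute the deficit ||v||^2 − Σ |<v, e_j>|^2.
Σ |<v, e_j>|^2 = 56/3; ||v||^2 = 19; deficit = 1/3

Write each e_j = u_j / sqrt(<u_j, u_j>) where u_j is the displayed integer vector. Then <v, e_j> = <v, u_j> / sqrt(<u_j, u_j>), so |<v, e_j>|^2 = <v, u_j>^2 / <u_j, u_j>.
Coefficients: <v, e_1> = 8/sqrt(6), <v, e_2> = 4/sqrt(2).
Square and sum: Σ |<v, e_j>|^2 = 56/3.
Compute ||v||^2 = v·v = 19.
Deficit = 19 − 56/3 = 1/3 ≥ 0, confirming Bessel's inequality. (The deficit equals ||v − Σ <v,e_j> e_j||^2, the squared distance from v to span{e_j}.)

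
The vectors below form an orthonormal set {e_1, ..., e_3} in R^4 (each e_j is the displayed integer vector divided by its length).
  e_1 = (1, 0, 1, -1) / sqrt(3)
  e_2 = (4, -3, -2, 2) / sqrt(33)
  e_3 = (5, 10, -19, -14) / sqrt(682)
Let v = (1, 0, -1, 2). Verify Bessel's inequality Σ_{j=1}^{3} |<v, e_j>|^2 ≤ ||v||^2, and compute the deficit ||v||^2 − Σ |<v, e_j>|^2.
Σ |<v, e_j>|^2 = 136/31; ||v||^2 = 6; deficit = 50/31

Write each e_j = u_j / sqrt(<u_j, u_j>) where u_j is the displayed integer vector. Then <v, e_j> = <v, u_j> / sqrt(<u_j, u_j>), so |<v, e_j>|^2 = <v, u_j>^2 / <u_j, u_j>.
Coefficients: <v, e_1> = -2/sqrt(3), <v, e_2> = 10/sqrt(33), <v, e_3> = -4/sqrt(682).
Square and sum: Σ |<v, e_j>|^2 = 136/31.
Compute ||v||^2 = v·v = 6.
Deficit = 6 − 136/31 = 50/31 ≥ 0, confirming Bessel's inequality. (The deficit equals ||v − Σ <v,e_j> e_j||^2, the squared distance from v to span{e_j}.)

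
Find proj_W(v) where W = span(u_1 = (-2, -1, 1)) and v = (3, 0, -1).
proj_W(v) = (7/3, 7/6, -7/6)

Set up U = [u_1 | ... | u_1] ∈ R^(3×1). The projector onto W = col(U) is P = U (U^T U)^(-1) U^T.
Compute U^T U =
  [6],
and U^T v = (-7).
Solve U^T U · c = U^T v for the coefficients: c = (-7/6). The projection is proj_W(v) = U c.
Check: (v - proj_W(v)) · u_1 = 0  (should be 0).
Result: proj_W(v) = (7/3, 7/6, -7/6).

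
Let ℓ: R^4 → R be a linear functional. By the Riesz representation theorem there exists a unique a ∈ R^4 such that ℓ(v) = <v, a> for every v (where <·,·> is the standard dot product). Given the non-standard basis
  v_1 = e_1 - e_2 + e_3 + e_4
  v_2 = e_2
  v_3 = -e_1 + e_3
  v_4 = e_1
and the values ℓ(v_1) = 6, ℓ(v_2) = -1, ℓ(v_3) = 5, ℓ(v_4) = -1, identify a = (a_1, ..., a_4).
a = (-1, -1, 4, 2)

Write a = (a_1, ..., a_4) in the standard basis. For each basis vector v_i, ℓ(v_i) = <v_i, a> is a linear equation in the a_j's. Collect the n equations into a matrix system V a = ℓ, where row i of V is v_i (expressed in the standard basis). Since V is invertible (lower-triangular with 1s on the diagonal, up to permutation), solve by back-substitution:
  V =
[[1, -1, 1, 1],
 [0, 1, 0, 0],
 [-1, 0, 1, 0],
 [1, 0, 0, 0]]
  V a = (6, -1, 5, -1)
Solving gives a = (-1, -1, 4, 2).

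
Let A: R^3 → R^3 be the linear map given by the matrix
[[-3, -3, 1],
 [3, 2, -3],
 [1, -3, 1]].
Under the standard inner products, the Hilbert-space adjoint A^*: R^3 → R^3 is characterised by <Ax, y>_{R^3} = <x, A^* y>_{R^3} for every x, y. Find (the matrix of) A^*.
A^* = A^T =
[[-3, 3, 1],
 [-3, 2, -3],
 [1, -3, 1]]

For real matrices with standard dot products, the defining identity <Ax, y> = <x, A^* y> gives (Ax)^T y = x^T (A^*) y, i.e. x^T A^T y = x^T (A^*) y. Since this holds for all x, y, we must have A^* = A^T. Therefore
A^* =
[[-3, 3, 1],
 [-3, 2, -3],
 [1, -3, 1]].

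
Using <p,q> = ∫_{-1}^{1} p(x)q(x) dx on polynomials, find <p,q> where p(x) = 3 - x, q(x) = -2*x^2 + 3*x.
<p,q> = -6

Expand the product: p(x)·q(x) = 2*x^3 - 9*x^2 + 9*x.
∫_{-1}^{1} of each monomial x^k gives [2/(k+1) if k even, 0 if k odd]. Integrating term-by-term (or equivalently evaluating the antiderivative F(x) = x^4/2 - 3*x^3 + 9*x^2/2 at the endpoints):
  F(1) − F(−1) = 2 − (8) = -6.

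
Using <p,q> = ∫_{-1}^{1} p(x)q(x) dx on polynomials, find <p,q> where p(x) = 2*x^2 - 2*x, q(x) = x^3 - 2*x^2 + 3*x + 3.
<p,q> = -12/5

Expand the product: p(x)·q(x) = 2*x^5 - 6*x^4 + 10*x^3 - 6*x.
∫_{-1}^{1} of each monomial x^k gives [2/(k+1) if k even, 0 if k odd]. Integrating term-by-term (or equivalently evaluating the antiderivative F(x) = x^6/3 - 6*x^5/5 + 5*x^4/2 - 3*x^2 at the endpoints):
  F(1) − F(−1) = -41/30 − (31/30) = -12/5.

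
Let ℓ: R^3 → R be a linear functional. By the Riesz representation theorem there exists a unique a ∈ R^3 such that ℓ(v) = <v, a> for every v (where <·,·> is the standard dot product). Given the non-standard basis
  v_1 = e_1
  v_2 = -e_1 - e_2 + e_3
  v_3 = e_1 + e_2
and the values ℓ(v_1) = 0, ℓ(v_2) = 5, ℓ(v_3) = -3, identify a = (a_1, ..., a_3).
a = (0, -3, 2)

Write a = (a_1, ..., a_3) in the standard basis. For each basis vector v_i, ℓ(v_i) = <v_i, a> is a linear equation in the a_j's. Collect the n equations into a matrix system V a = ℓ, where row i of V is v_i (expressed in the standard basis). Since V is invertible (lower-triangular with 1s on the diagonal, up to permutation), solve by back-substitution:
  V =
[[1, 0, 0],
 [-1, -1, 1],
 [1, 1, 0]]
  V a = (0, 5, -3)
Solving gives a = (0, -3, 2).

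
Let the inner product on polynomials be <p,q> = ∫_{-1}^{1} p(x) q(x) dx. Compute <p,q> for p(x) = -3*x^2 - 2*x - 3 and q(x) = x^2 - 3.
<p,q> = 104/5

Expand the product: p(x)·q(x) = -3*x^4 - 2*x^3 + 6*x^2 + 6*x + 9.
∫_{-1}^{1} of each monomial x^k gives [2/(k+1) if k even, 0 if k odd]. Integrating term-by-term (or equivalently evaluating the antiderivative F(x) = -3*x^5/5 - x^4/2 + 2*x^3 + 3*x^2 + 9*x at the endpoints):
  F(1) − F(−1) = 129/10 − (-79/10) = 104/5.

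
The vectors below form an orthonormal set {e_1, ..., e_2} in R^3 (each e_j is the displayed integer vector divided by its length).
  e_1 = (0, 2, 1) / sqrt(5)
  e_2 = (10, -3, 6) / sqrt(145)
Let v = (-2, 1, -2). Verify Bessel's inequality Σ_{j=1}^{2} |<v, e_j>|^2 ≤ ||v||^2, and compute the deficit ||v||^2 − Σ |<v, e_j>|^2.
Σ |<v, e_j>|^2 = 245/29; ||v||^2 = 9; deficit = 16/29

Write each e_j = u_j / sqrt(<u_j, u_j>) where u_j is the displayed integer vector. Then <v, e_j> = <v, u_j> / sqrt(<u_j, u_j>), so |<v, e_j>|^2 = <v, u_j>^2 / <u_j, u_j>.
Coefficients: <v, e_1> = 0/sqrt(5), <v, e_2> = -35/sqrt(145).
Square and sum: Σ |<v, e_j>|^2 = 245/29.
Compute ||v||^2 = v·v = 9.
Deficit = 9 − 245/29 = 16/29 ≥ 0, confirming Bessel's inequality. (The deficit equals ||v − Σ <v,e_j> e_j||^2, the squared distance from v to span{e_j}.)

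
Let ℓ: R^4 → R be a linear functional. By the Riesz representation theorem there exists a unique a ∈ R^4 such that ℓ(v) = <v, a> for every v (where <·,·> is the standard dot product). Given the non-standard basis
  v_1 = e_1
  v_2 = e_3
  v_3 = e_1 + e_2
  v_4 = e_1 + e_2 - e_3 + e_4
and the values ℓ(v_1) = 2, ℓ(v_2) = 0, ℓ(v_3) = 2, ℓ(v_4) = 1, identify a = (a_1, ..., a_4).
a = (2, 0, 0, -1)

Write a = (a_1, ..., a_4) in the standard basis. For each basis vector v_i, ℓ(v_i) = <v_i, a> is a linear equation in the a_j's. Collect the n equations into a matrix system V a = ℓ, where row i of V is v_i (expressed in the standard basis). Since V is invertible (lower-triangular with 1s on the diagonal, up to permutation), solve by back-substitution:
  V =
[[1, 0, 0, 0],
 [0, 0, 1, 0],
 [1, 1, 0, 0],
 [1, 1, -1, 1]]
  V a = (2, 0, 2, 1)
Solving gives a = (2, 0, 0, -1).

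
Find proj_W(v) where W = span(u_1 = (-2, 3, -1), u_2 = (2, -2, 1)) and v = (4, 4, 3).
proj_W(v) = (22/5, 4, 11/5)

Set up U = [u_1 | ... | u_2] ∈ R^(3×2). The projector onto W = col(U) is P = U (U^T U)^(-1) U^T.
Compute U^T U =
  [14, -11]
  [-11, 9],
and U^T v = (1, 3).
Solve U^T U · c = U^T v for the coefficients: c = (42/5, 53/5). The projection is proj_W(v) = U c.
Check: (v - proj_W(v)) · u_1 = 0  (should be 0).
Check: (v - proj_W(v)) · u_2 = 0  (should be 0).
Result: proj_W(v) = (22/5, 4, 11/5).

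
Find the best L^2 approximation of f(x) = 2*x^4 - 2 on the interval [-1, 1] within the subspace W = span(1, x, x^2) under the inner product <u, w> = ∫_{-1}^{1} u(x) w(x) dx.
g(x) = 12*x^2/7 - 76/35

The best approximation g ∈ W is the orthogonal projection of f onto W. Writing g = a_0 + a_1 x + a_2 x^2, the coefficients solve the normal equations G · a = b where
  G_{ij} = <φ_i, φ_j> and b_i = <f, φ_i>, with φ_0 = 1, φ_1 = x, φ_2 = x^2.
G =
  [2, 0, 2/3]
  [0, 2/3, 0]
  [2/3, 0, 2/5],
b = (-16/5, 0, -16/21).
Solving gives a_0 = -76/35, a_1 = 0, a_2 = 12/7, so
  g(x) = 12*x^2/7 - 76/35.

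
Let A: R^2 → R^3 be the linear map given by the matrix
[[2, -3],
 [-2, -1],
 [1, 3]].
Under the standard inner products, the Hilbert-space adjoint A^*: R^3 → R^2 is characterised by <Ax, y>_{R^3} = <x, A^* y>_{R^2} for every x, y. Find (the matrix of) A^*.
A^* = A^T =
[[2, -2, 1],
 [-3, -1, 3]]

For real matrices with standard dot products, the defining identity <Ax, y> = <x, A^* y> gives (Ax)^T y = x^T (A^*) y, i.e. x^T A^T y = x^T (A^*) y. Since this holds for all x, y, we must have A^* = A^T. Therefore
A^* =
[[2, -2, 1],
 [-3, -1, 3]].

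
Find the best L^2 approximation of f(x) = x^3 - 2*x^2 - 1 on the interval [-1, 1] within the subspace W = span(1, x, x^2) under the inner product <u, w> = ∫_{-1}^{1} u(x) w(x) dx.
g(x) = -2*x^2 + 3*x/5 - 1

The best approximation g ∈ W is the orthogonal projection of f onto W. Writing g = a_0 + a_1 x + a_2 x^2, the coefficients solve the normal equations G · a = b where
  G_{ij} = <φ_i, φ_j> and b_i = <f, φ_i>, with φ_0 = 1, φ_1 = x, φ_2 = x^2.
G =
  [2, 0, 2/3]
  [0, 2/3, 0]
  [2/3, 0, 2/5],
b = (-10/3, 2/5, -22/15).
Solving gives a_0 = -1, a_1 = 3/5, a_2 = -2, so
  g(x) = -2*x^2 + 3*x/5 - 1.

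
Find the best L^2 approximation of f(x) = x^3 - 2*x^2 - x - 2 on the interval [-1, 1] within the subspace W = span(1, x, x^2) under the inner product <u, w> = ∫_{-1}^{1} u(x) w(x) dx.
g(x) = -2*x^2 - 2*x/5 - 2

The best approximation g ∈ W is the orthogonal projection of f onto W. Writing g = a_0 + a_1 x + a_2 x^2, the coefficients solve the normal equations G · a = b where
  G_{ij} = <φ_i, φ_j> and b_i = <f, φ_i>, with φ_0 = 1, φ_1 = x, φ_2 = x^2.
G =
  [2, 0, 2/3]
  [0, 2/3, 0]
  [2/3, 0, 2/5],
b = (-16/3, -4/15, -32/15).
Solving gives a_0 = -2, a_1 = -2/5, a_2 = -2, so
  g(x) = -2*x^2 - 2*x/5 - 2.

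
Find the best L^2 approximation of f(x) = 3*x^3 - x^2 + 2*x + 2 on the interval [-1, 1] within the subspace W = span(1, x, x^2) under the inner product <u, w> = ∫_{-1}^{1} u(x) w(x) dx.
g(x) = -x^2 + 19*x/5 + 2

The best approximation g ∈ W is the orthogonal projection of f onto W. Writing g = a_0 + a_1 x + a_2 x^2, the coefficients solve the normal equations G · a = b where
  G_{ij} = <φ_i, φ_j> and b_i = <f, φ_i>, with φ_0 = 1, φ_1 = x, φ_2 = x^2.
G =
  [2, 0, 2/3]
  [0, 2/3, 0]
  [2/3, 0, 2/5],
b = (10/3, 38/15, 14/15).
Solving gives a_0 = 2, a_1 = 19/5, a_2 = -1, so
  g(x) = -x^2 + 19*x/5 + 2.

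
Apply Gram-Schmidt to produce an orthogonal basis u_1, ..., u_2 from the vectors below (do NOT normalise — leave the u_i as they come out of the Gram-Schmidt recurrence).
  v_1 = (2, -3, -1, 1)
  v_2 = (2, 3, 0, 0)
Orthogonal basis:
  u_1 = (2, -3, -1, 1)
  u_2 = (8/3, 2, -1/3, 1/3)

Apply the Gram-Schmidt recurrence
  u_1 = v_1
  u_i = v_i − Σ_{j<i} ((v_i · u_j) / (u_j · u_j)) · u_j.

Step by step this gives:
  u_1 = (2, -3, -1, 1)
  u_2 = (8/3, 2, -1/3, 1/3)

Orthogonality check:
  u_2 · u_1 = 0 (should be 0)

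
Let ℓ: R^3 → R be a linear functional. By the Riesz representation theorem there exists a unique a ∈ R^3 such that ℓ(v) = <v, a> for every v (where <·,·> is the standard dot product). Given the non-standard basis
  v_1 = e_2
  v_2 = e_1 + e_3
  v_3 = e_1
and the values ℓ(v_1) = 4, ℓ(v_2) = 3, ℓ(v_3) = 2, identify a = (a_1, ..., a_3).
a = (2, 4, 1)

Write a = (a_1, ..., a_3) in the standard basis. For each basis vector v_i, ℓ(v_i) = <v_i, a> is a linear equation in the a_j's. Collect the n equations into a matrix system V a = ℓ, where row i of V is v_i (expressed in the standard basis). Since V is invertible (lower-triangular with 1s on the diagonal, up to permutation), solve by back-substitution:
  V =
[[0, 1, 0],
 [1, 0, 1],
 [1, 0, 0]]
  V a = (4, 3, 2)
Solving gives a = (2, 4, 1).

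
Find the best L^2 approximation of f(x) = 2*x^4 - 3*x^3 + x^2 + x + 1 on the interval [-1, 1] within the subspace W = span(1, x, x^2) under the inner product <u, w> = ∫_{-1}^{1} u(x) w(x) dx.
g(x) = 19*x^2/7 - 4*x/5 + 29/35

The best approximation g ∈ W is the orthogonal projection of f onto W. Writing g = a_0 + a_1 x + a_2 x^2, the coefficients solve the normal equations G · a = b where
  G_{ij} = <φ_i, φ_j> and b_i = <f, φ_i>, with φ_0 = 1, φ_1 = x, φ_2 = x^2.
G =
  [2, 0, 2/3]
  [0, 2/3, 0]
  [2/3, 0, 2/5],
b = (52/15, -8/15, 172/105).
Solving gives a_0 = 29/35, a_1 = -4/5, a_2 = 19/7, so
  g(x) = 19*x^2/7 - 4*x/5 + 29/35.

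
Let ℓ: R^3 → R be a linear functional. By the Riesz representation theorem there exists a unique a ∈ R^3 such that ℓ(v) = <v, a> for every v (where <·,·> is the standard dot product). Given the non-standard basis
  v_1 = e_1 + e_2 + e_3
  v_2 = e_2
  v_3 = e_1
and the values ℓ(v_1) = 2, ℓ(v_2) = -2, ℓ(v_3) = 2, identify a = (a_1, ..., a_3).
a = (2, -2, 2)

Write a = (a_1, ..., a_3) in the standard basis. For each basis vector v_i, ℓ(v_i) = <v_i, a> is a linear equation in the a_j's. Collect the n equations into a matrix system V a = ℓ, where row i of V is v_i (expressed in the standard basis). Since V is invertible (lower-triangular with 1s on the diagonal, up to permutation), solve by back-substitution:
  V =
[[1, 1, 1],
 [0, 1, 0],
 [1, 0, 0]]
  V a = (2, -2, 2)
Solving gives a = (2, -2, 2).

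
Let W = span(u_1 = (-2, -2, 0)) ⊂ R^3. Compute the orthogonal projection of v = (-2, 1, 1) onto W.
proj_W(v) = (-1/2, -1/2, 0)

Set up U = [u_1 | ... | u_1] ∈ R^(3×1). The projector onto W = col(U) is P = U (U^T U)^(-1) U^T.
Compute U^T U =
  [8],
and U^T v = (2).
Solve U^T U · c = U^T v for the coefficients: c = (1/4). The projection is proj_W(v) = U c.
Check: (v - proj_W(v)) · u_1 = 0  (should be 0).
Result: proj_W(v) = (-1/2, -1/2, 0).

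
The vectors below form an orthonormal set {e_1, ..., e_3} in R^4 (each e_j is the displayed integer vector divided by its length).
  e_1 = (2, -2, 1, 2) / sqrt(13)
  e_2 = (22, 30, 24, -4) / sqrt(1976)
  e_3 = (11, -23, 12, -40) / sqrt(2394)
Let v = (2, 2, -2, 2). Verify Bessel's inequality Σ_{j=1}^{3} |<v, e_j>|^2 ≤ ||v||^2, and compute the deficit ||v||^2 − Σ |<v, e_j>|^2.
Σ |<v, e_j>|^2 = 524/63; ||v||^2 = 16; deficit = 484/63

Write each e_j = u_j / sqrt(<u_j, u_j>) where u_j is the displayed integer vector. Then <v, e_j> = <v, u_j> / sqrt(<u_j, u_j>), so |<v, e_j>|^2 = <v, u_j>^2 / <u_j, u_j>.
Coefficients: <v, e_1> = 2/sqrt(13), <v, e_2> = 48/sqrt(1976), <v, e_3> = -128/sqrt(2394).
Square and sum: Σ |<v, e_j>|^2 = 524/63.
Compute ||v||^2 = v·v = 16.
Deficit = 16 − 524/63 = 484/63 ≥ 0, confirming Bessel's inequality. (The deficit equals ||v − Σ <v,e_j> e_j||^2, the squared distance from v to span{e_j}.)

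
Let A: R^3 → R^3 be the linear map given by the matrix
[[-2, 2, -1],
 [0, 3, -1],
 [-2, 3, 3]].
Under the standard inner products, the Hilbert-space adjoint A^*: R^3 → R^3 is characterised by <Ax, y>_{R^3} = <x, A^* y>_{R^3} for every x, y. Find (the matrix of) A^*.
A^* = A^T =
[[-2, 0, -2],
 [2, 3, 3],
 [-1, -1, 3]]

For real matrices with standard dot products, the defining identity <Ax, y> = <x, A^* y> gives (Ax)^T y = x^T (A^*) y, i.e. x^T A^T y = x^T (A^*) y. Since this holds for all x, y, we must have A^* = A^T. Therefore
A^* =
[[-2, 0, -2],
 [2, 3, 3],
 [-1, -1, 3]].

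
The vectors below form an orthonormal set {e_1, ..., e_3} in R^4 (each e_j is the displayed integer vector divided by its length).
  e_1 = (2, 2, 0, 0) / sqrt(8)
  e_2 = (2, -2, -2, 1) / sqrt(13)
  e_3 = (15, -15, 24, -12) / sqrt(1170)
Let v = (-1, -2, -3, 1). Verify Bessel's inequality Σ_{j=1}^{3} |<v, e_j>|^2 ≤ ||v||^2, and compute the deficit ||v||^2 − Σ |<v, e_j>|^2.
Σ |<v, e_j>|^2 = 74/5; ||v||^2 = 15; deficit = 1/5

Write each e_j = u_j / sqrt(<u_j, u_j>) where u_j is the displayed integer vector. Then <v, e_j> = <v, u_j> / sqrt(<u_j, u_j>), so |<v, e_j>|^2 = <v, u_j>^2 / <u_j, u_j>.
Coefficients: <v, e_1> = -6/sqrt(8), <v, e_2> = 9/sqrt(13), <v, e_3> = -69/sqrt(1170).
Square and sum: Σ |<v, e_j>|^2 = 74/5.
Compute ||v||^2 = v·v = 15.
Deficit = 15 − 74/5 = 1/5 ≥ 0, confirming Bessel's inequality. (The deficit equals ||v − Σ <v,e_j> e_j||^2, the squared distance from v to span{e_j}.)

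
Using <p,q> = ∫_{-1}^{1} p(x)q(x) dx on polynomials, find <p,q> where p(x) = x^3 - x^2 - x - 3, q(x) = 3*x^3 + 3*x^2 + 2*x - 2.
<p,q> = 184/35

Expand the product: p(x)·q(x) = 3*x^6 - 4*x^4 - 16*x^3 - 9*x^2 - 4*x + 6.
∫_{-1}^{1} of each monomial x^k gives [2/(k+1) if k even, 0 if k odd]. Integrating term-by-term (or equivalently evaluating the antiderivative F(x) = 3*x^7/7 - 4*x^5/5 - 4*x^4 - 3*x^3 - 2*x^2 + 6*x at the endpoints):
  F(1) − F(−1) = -118/35 − (-302/35) = 184/35.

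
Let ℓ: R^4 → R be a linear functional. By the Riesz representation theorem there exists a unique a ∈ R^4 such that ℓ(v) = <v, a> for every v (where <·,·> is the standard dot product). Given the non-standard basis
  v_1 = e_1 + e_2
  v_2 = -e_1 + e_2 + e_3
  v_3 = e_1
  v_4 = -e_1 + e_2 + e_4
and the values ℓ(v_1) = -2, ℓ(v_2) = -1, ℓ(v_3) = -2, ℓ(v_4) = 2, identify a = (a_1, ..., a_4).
a = (-2, 0, -3, 0)

Write a = (a_1, ..., a_4) in the standard basis. For each basis vector v_i, ℓ(v_i) = <v_i, a> is a linear equation in the a_j's. Collect the n equations into a matrix system V a = ℓ, where row i of V is v_i (expressed in the standard basis). Since V is invertible (lower-triangular with 1s on the diagonal, up to permutation), solve by back-substitution:
  V =
[[1, 1, 0, 0],
 [-1, 1, 1, 0],
 [1, 0, 0, 0],
 [-1, 1, 0, 1]]
  V a = (-2, -1, -2, 2)
Solving gives a = (-2, 0, -3, 0).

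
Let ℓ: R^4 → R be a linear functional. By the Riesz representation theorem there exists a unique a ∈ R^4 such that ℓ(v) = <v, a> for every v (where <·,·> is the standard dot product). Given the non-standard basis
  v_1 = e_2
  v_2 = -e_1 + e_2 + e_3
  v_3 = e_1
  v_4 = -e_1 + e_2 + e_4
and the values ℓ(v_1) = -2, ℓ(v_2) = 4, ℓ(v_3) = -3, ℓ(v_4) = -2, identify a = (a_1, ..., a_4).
a = (-3, -2, 3, -3)

Write a = (a_1, ..., a_4) in the standard basis. For each basis vector v_i, ℓ(v_i) = <v_i, a> is a linear equation in the a_j's. Collect the n equations into a matrix system V a = ℓ, where row i of V is v_i (expressed in the standard basis). Since V is invertible (lower-triangular with 1s on the diagonal, up to permutation), solve by back-substitution:
  V =
[[0, 1, 0, 0],
 [-1, 1, 1, 0],
 [1, 0, 0, 0],
 [-1, 1, 0, 1]]
  V a = (-2, 4, -3, -2)
Solving gives a = (-3, -2, 3, -3).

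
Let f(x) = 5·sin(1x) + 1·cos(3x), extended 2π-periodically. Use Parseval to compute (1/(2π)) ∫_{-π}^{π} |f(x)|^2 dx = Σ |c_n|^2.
Σ |c_n|^2 = 13

Expand |f|^2 and use orthogonality of {sin(nx), cos(mx)} on [-π, π]:
  ∫_{-π}^{π} sin(nx)^2 dx = π, ∫ cos(mx)^2 dx = π, and cross terms integrate to 0.
So ∫_{-π}^{π} f(x)^2 dx = 5^2 · π + 1^2 · π = (25 + 1)π.
Divide by 2π: (25 + 1)/2 = 13.
By Parseval, this equals Σ |c_n|^2.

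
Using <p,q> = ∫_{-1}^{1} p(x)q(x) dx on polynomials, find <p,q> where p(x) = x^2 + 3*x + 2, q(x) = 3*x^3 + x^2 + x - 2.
<p,q> = -2

Expand the product: p(x)·q(x) = 3*x^5 + 10*x^4 + 10*x^3 + 3*x^2 - 4*x - 4.
∫_{-1}^{1} of each monomial x^k gives [2/(k+1) if k even, 0 if k odd]. Integrating term-by-term (or equivalently evaluating the antiderivative F(x) = x^6/2 + 2*x^5 + 5*x^4/2 + x^3 - 2*x^2 - 4*x at the endpoints):
  F(1) − F(−1) = 0 − (2) = -2.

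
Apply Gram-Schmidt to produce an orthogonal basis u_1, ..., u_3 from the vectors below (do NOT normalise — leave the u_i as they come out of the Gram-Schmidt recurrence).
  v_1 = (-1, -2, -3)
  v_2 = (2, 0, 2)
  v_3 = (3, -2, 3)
Orthogonal basis:
  u_1 = (-1, -2, -3)
  u_2 = (10/7, -8/7, 2/7)
  u_3 = (-2/3, -2/3, 2/3)

Apply the Gram-Schmidt recurrence
  u_1 = v_1
  u_i = v_i − Σ_{j<i} ((v_i · u_j) / (u_j · u_j)) · u_j.

Step by step this gives:
  u_1 = (-1, -2, -3)
  u_2 = (10/7, -8/7, 2/7)
  u_3 = (-2/3, -2/3, 2/3)

Orthogonality check:
  u_2 · u_1 = 0 (should be 0)
  u_3 · u_1 = 0 (should be 0)
  u_3 · u_2 = 0 (should be 0)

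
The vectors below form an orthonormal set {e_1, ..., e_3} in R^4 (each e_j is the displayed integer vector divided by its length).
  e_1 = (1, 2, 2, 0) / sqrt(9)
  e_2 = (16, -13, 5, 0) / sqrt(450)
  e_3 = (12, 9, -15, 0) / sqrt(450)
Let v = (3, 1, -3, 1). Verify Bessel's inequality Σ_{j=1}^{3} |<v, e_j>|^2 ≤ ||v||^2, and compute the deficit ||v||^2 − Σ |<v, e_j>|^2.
Σ |<v, e_j>|^2 = 19; ||v||^2 = 20; deficit = 1

Write each e_j = u_j / sqrt(<u_j, u_j>) where u_j is the displayed integer vector. Then <v, e_j> = <v, u_j> / sqrt(<u_j, u_j>), so |<v, e_j>|^2 = <v, u_j>^2 / <u_j, u_j>.
Coefficients: <v, e_1> = -1/sqrt(9), <v, e_2> = 20/sqrt(450), <v, e_3> = 90/sqrt(450).
Square and sum: Σ |<v, e_j>|^2 = 19.
Compute ||v||^2 = v·v = 20.
Deficit = 20 − 19 = 1 ≥ 0, confirming Bessel's inequality. (The deficit equals ||v − Σ <v,e_j> e_j||^2, the squared distance from v to span{e_j}.)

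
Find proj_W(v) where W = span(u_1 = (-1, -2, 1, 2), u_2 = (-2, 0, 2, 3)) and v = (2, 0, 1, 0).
proj_W(v) = (17/70, -3/35, -17/70, -12/35)

Set up U = [u_1 | ... | u_2] ∈ R^(4×2). The projector onto W = col(U) is P = U (U^T U)^(-1) U^T.
Compute U^T U =
  [10, 10]
  [10, 17],
and U^T v = (-1, -2).
Solve U^T U · c = U^T v for the coefficients: c = (3/70, -1/7). The projection is proj_W(v) = U c.
Check: (v - proj_W(v)) · u_1 = 0  (should be 0).
Check: (v - proj_W(v)) · u_2 = 0  (should be 0).
Result: proj_W(v) = (17/70, -3/35, -17/70, -12/35).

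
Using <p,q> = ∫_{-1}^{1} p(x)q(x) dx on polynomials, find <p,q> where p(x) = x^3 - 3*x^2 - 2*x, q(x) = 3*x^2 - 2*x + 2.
<p,q> = -86/15

Expand the product: p(x)·q(x) = 3*x^5 - 11*x^4 + 2*x^3 - 2*x^2 - 4*x.
∫_{-1}^{1} of each monomial x^k gives [2/(k+1) if k even, 0 if k odd]. Integrating term-by-term (or equivalently evaluating the antiderivative F(x) = x^6/2 - 11*x^5/5 + x^4/2 - 2*x^3/3 - 2*x^2 at the endpoints):
  F(1) − F(−1) = -58/15 − (28/15) = -86/15.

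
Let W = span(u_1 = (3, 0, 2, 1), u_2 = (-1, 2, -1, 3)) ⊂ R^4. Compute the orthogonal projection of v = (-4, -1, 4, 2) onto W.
proj_W(v) = (-59/103, 52/103, -48/103, 67/103)

Set up U = [u_1 | ... | u_2] ∈ R^(4×2). The projector onto W = col(U) is P = U (U^T U)^(-1) U^T.
Compute U^T U =
  [14, -2]
  [-2, 15],
and U^T v = (-2, 4).
Solve U^T U · c = U^T v for the coefficients: c = (-11/103, 26/103). The projection is proj_W(v) = U c.
Check: (v - proj_W(v)) · u_1 = 0  (should be 0).
Check: (v - proj_W(v)) · u_2 = 0  (should be 0).
Result: proj_W(v) = (-59/103, 52/103, -48/103, 67/103).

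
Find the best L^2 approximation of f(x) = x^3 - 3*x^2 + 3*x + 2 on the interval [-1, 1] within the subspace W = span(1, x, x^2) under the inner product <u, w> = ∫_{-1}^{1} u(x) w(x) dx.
g(x) = -3*x^2 + 18*x/5 + 2

The best approximation g ∈ W is the orthogonal projection of f onto W. Writing g = a_0 + a_1 x + a_2 x^2, the coefficients solve the normal equations G · a = b where
  G_{ij} = <φ_i, φ_j> and b_i = <f, φ_i>, with φ_0 = 1, φ_1 = x, φ_2 = x^2.
G =
  [2, 0, 2/3]
  [0, 2/3, 0]
  [2/3, 0, 2/5],
b = (2, 12/5, 2/15).
Solving gives a_0 = 2, a_1 = 18/5, a_2 = -3, so
  g(x) = -3*x^2 + 18*x/5 + 2.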